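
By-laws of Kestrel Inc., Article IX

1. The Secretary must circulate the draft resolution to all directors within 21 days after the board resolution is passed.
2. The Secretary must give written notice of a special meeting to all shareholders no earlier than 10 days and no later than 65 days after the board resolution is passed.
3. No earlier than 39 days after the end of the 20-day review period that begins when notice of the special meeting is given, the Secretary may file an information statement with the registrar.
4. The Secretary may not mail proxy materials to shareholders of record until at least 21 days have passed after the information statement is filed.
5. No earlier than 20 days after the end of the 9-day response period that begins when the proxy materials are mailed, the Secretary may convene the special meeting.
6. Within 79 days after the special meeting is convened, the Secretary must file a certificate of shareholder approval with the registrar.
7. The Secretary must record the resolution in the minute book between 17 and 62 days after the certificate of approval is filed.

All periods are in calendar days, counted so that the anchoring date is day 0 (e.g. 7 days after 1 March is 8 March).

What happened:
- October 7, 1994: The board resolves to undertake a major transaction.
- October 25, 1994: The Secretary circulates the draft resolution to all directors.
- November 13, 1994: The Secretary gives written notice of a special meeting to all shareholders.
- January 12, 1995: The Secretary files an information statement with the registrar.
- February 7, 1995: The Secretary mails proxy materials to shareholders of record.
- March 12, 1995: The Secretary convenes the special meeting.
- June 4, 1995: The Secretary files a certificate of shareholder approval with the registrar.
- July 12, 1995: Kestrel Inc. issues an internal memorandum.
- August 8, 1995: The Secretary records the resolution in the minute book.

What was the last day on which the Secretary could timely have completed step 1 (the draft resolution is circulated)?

Step 1 runs from October 7, 1994, when the board resolution is passed. 21 days after October 7, 1994 is October 28, 1994.

October 28, 1994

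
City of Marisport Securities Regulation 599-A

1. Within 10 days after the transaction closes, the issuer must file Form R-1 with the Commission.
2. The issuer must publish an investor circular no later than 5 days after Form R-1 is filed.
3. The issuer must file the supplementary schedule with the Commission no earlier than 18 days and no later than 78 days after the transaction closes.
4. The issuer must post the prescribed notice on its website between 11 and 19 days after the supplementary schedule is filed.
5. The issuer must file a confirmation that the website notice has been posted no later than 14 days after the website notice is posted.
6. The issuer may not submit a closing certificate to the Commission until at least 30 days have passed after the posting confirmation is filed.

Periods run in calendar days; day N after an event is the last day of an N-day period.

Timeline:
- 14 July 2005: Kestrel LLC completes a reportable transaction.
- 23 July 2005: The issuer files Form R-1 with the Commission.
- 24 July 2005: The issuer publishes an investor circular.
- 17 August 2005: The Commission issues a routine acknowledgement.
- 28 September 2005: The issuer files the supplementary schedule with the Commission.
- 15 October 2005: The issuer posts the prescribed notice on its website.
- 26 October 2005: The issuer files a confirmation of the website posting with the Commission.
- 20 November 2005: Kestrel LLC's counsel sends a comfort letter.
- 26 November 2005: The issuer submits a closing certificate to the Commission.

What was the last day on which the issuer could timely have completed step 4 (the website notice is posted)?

17 October 2005

Step 4 runs from 28 September 2005, when the supplementary schedule is filed. The window is 11–19 days after 28 September 2005; it closes on 17 October 2005.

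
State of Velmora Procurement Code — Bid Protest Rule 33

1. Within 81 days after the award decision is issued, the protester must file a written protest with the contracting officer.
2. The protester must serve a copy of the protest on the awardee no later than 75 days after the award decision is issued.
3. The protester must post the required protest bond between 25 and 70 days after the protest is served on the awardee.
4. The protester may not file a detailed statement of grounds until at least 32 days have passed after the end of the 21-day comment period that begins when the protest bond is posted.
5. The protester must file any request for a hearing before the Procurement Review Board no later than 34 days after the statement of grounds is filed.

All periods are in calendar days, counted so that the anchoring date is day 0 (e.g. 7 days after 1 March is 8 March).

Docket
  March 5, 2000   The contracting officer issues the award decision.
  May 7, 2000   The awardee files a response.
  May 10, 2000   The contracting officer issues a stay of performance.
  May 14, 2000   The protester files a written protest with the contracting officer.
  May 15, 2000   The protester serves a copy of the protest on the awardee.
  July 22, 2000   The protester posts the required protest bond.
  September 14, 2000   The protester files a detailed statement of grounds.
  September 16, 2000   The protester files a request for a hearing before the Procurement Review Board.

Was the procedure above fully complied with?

Yes

Step 1: 81 days after March 5, 2000 (when the award decision is issued) is May 25, 2000; done May 14, 2000 — timely.
Step 2: 75 days after March 5, 2000 (when the award decision is issued) is May 19, 2000; completed May 15, 2000, before the deadline.
Step 3: the window is 25–70 days after May 15, 2000 (when the protest is served on the awardee), so June 9, 2000 through July 24, 2000; July 22, 2000 falls inside that range.
Step 4: the earliest permitted date is 32 days after August 12, 2000 (end of the 21-day comment period, which began when the protest bond is posted on July 22, 2000), i.e. September 13, 2000; September 14, 2000 is on or after that date.
Step 5: 34 days after September 14, 2000 (when the statement of grounds is filed) is October 18, 2000; September 16, 2000 is within that limit.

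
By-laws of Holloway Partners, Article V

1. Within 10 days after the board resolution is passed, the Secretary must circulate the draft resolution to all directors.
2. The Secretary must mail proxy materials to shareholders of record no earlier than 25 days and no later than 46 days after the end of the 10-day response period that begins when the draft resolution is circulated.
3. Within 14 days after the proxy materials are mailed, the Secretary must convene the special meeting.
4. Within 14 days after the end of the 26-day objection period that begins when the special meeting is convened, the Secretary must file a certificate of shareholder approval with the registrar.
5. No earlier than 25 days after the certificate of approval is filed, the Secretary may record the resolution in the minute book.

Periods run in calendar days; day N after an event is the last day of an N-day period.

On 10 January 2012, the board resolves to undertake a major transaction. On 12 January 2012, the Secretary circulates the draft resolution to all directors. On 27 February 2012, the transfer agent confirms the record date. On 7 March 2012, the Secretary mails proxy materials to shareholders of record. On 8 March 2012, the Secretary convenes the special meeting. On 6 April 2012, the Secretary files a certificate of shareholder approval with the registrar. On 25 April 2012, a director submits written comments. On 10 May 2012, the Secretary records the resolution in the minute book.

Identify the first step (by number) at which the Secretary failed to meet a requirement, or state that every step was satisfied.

None — every step was satisfied

Step 1: 10 days after 10 January 2012 (when the board resolution is passed) is 20 January 2012; done 12 January 2012 — timely.
Step 2: the window is 25–46 days after 22 January 2012 (end of the 10-day response period, which began when the draft resolution is circulated on 12 January 2012), so 16 February 2012 through 8 March 2012; 7 March 2012 falls inside that range.
Step 3: 14 days after 7 March 2012 (when the proxy materials are mailed) is 21 March 2012; 8 March 2012 is within that limit.
Step 4: 14 days after 3 April 2012 (end of the 26-day objection period, which began when the special meeting is convened on 8 March 2012) is 17 April 2012; completed 6 April 2012, before the deadline.
Step 5: the earliest permitted date is 25 days after 6 April 2012 (when the certificate of approval is filed), i.e. 1 May 2012; 10 May 2012 is on or after that date.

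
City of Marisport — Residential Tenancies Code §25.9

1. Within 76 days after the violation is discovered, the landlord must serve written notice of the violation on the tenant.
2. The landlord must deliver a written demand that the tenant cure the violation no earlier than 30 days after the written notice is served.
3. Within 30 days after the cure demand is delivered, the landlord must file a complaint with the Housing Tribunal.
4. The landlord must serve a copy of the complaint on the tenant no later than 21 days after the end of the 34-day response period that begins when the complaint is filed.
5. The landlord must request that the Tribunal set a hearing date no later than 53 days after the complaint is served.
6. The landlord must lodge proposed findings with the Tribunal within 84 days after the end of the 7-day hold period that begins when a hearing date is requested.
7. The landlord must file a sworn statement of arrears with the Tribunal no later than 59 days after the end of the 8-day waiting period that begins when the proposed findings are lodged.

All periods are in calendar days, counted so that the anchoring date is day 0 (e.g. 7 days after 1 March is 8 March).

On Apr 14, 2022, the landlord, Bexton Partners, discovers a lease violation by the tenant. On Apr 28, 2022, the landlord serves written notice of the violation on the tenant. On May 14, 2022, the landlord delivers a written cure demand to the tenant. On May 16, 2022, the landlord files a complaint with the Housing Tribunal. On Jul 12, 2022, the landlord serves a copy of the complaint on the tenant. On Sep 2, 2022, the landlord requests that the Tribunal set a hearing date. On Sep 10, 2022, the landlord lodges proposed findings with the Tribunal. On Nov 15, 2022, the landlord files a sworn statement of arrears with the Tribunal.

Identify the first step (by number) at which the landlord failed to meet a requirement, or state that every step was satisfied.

Step 2

Step 1: 76 days after Apr 14, 2022 (when the violation is discovered) is Jun 29, 2022; Apr 28, 2022 is within that limit.
Step 2: the earliest permitted date is 30 days after Apr 28, 2022 (when the written notice is served), i.e. May 28, 2022; May 14, 2022 is 14 days before the earliest permitted date.
The procedure was therefore not followed at step 2.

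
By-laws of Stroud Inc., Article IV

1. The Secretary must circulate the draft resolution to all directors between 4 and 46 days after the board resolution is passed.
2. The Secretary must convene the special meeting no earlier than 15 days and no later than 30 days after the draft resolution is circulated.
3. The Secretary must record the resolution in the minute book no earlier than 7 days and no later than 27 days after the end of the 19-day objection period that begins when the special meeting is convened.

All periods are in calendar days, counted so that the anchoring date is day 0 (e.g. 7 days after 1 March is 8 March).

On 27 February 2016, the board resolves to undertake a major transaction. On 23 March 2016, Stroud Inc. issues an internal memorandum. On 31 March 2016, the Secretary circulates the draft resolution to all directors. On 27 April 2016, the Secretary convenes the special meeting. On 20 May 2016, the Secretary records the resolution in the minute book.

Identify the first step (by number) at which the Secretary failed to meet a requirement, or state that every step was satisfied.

(1) the permitted window runs from 27 February 2016 + 4 = 2 March 2016 to 27 February 2016 + 46 = 13 April 2016; 31 March 2016 falls inside that range.
(2) the permitted window runs from 31 March 2016 + 15 = 15 April 2016 to 31 March 2016 + 30 = 30 April 2016; 27 April 2016 falls inside that range.
(3) the permitted window runs from 16 May 2016 + 7 = 23 May 2016 to 16 May 2016 + 27 = 12 June 2016; done 20 May 2016 — 3 days before the window opened.
The analysis stops there.

Step 3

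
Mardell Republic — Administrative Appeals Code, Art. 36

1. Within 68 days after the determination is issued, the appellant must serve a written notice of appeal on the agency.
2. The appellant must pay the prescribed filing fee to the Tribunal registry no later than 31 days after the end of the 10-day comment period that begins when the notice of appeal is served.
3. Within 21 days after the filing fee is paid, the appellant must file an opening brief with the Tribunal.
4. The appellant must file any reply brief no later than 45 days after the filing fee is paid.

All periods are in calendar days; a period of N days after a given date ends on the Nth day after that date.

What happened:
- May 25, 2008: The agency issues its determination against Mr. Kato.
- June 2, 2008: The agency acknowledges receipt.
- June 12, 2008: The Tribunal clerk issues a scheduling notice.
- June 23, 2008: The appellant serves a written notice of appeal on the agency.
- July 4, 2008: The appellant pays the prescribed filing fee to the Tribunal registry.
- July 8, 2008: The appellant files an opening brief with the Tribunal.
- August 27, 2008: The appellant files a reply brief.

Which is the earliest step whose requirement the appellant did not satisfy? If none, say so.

Step 4

Step 1 — counting 68 days from May 25, 2008 (when the determination is issued) gives a deadline of August 1, 2008; done June 23, 2008 — timely.
Step 2 — counting 31 days from July 3, 2008 (end of the 10-day comment period, which began when the notice of appeal is served on June 23, 2008) gives a deadline of August 3, 2008; July 4, 2008 is within that limit.
Step 3 — counting 21 days from July 4, 2008 (when the filing fee is paid) gives a deadline of July 25, 2008; done July 8, 2008 — timely.
Step 4 — counting 45 days from July 4, 2008 (when the filing fee is paid) gives a deadline of August 18, 2008; not done until August 27, 2008, 9 days after the deadline.
No need to go further; step 4 was not satisfied.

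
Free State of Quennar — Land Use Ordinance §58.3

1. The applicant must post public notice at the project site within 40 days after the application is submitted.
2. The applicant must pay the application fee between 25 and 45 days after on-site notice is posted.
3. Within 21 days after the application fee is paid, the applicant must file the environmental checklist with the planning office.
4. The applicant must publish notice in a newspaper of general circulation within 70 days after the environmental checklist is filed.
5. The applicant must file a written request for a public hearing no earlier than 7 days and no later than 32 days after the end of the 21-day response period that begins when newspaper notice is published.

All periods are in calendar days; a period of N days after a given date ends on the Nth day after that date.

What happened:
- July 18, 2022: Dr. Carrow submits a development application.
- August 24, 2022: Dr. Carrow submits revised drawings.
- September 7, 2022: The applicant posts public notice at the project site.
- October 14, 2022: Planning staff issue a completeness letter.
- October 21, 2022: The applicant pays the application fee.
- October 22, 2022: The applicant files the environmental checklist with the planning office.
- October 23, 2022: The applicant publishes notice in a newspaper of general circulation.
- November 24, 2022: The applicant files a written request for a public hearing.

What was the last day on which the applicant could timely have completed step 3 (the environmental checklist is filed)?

November 11, 2022

Step 3 runs from October 21, 2022, when the application fee is paid. 21 days after October 21, 2022 is November 11, 2022.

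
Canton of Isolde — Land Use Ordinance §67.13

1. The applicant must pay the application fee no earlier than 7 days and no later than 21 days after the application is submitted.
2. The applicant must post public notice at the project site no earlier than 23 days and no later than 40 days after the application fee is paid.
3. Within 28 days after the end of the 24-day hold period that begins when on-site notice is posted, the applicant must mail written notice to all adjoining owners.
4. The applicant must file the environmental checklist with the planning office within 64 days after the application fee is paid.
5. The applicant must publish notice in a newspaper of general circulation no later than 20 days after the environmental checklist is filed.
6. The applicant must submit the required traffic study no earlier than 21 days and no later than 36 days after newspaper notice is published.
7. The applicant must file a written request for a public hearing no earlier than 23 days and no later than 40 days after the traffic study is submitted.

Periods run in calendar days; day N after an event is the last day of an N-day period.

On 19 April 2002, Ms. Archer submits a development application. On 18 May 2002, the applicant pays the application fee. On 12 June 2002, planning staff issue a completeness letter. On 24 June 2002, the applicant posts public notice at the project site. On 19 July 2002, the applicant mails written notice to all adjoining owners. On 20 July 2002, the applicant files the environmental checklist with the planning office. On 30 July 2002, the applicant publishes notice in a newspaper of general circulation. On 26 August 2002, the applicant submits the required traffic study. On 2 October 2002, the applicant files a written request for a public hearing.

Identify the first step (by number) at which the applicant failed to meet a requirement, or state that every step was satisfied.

(1) the permitted window runs from 19 April 2002 + 7 = 26 April 2002 to 19 April 2002 + 21 = 10 May 2002; done 18 May 2002 — 8 days after the window closed.

Step 1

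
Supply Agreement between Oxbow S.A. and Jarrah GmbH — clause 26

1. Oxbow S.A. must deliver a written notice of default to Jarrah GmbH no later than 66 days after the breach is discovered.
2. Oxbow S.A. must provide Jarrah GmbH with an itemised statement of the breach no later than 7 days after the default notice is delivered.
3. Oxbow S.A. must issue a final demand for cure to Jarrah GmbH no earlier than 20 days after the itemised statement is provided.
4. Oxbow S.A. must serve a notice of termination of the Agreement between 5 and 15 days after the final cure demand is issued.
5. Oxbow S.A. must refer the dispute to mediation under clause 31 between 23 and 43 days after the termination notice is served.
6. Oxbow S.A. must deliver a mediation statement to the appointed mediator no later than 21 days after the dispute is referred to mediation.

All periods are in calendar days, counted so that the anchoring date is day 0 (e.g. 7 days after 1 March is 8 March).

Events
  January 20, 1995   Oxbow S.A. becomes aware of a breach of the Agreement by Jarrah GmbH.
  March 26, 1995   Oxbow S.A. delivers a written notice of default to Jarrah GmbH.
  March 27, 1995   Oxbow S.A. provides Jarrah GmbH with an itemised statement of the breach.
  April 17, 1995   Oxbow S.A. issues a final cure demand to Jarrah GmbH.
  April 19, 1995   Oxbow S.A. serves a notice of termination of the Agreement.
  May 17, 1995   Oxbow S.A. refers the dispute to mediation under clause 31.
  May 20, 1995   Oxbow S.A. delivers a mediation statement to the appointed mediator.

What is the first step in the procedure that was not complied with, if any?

Step 1 — counting 66 days from January 20, 1995 (when the breach is discovered) gives a deadline of March 27, 1995; completed March 26, 1995, before the deadline.
Step 2 — counting 7 days from March 26, 1995 (when the default notice is delivered) gives a deadline of April 2, 1995; completed March 27, 1995, before the deadline.
Step 3 — must wait 20 days from March 27, 1995 (when the itemised statement is provided), so not before April 16, 1995; done April 17, 1995 — permitted.
Step 4 — 5 and 15 days from April 17, 1995 (when the final cure demand is issued) are April 22, 1995 and May 2, 1995 respectively; April 19, 1995 is 3 days too early.
That is the first point of non-compliance.

Step 4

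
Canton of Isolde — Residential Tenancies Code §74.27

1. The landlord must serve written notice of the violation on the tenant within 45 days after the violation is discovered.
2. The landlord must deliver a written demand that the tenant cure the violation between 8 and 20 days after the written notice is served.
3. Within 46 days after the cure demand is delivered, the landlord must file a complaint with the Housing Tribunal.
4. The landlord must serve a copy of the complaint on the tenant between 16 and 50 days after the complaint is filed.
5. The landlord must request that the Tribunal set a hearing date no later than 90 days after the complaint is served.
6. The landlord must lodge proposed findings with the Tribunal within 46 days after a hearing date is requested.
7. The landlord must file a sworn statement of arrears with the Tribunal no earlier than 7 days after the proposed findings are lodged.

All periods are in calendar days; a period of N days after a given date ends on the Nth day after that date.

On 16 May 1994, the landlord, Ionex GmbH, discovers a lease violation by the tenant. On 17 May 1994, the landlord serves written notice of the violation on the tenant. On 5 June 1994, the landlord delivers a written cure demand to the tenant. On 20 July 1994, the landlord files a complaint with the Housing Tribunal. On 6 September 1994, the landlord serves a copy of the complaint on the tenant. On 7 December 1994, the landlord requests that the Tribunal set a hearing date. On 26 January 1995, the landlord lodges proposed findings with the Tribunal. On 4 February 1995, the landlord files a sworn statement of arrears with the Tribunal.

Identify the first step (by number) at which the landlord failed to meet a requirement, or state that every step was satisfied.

Step 5

Step 1: 45 days after 16 May 1994 (when the violation is discovered) is 30 June 1994; completed 17 May 1994, before the deadline.
Step 2: the window is 8–20 days after 17 May 1994 (when the written notice is served), so 25 May 1994 through 6 June 1994; 5 June 1994 falls inside that range.
Step 3: 46 days after 5 June 1994 (when the cure demand is delivered) is 21 July 1994; done 20 July 1994 — timely.
Step 4: the window is 16–50 days after 20 July 1994 (when the complaint is filed), so 5 August 1994 through 8 September 1994; 6 September 1994 falls inside that range.
Step 5: 90 days after 6 September 1994 (when the complaint is served) is 5 December 1994; done 7 December 1994 — 2 days late.
The procedure was therefore not followed at step 5.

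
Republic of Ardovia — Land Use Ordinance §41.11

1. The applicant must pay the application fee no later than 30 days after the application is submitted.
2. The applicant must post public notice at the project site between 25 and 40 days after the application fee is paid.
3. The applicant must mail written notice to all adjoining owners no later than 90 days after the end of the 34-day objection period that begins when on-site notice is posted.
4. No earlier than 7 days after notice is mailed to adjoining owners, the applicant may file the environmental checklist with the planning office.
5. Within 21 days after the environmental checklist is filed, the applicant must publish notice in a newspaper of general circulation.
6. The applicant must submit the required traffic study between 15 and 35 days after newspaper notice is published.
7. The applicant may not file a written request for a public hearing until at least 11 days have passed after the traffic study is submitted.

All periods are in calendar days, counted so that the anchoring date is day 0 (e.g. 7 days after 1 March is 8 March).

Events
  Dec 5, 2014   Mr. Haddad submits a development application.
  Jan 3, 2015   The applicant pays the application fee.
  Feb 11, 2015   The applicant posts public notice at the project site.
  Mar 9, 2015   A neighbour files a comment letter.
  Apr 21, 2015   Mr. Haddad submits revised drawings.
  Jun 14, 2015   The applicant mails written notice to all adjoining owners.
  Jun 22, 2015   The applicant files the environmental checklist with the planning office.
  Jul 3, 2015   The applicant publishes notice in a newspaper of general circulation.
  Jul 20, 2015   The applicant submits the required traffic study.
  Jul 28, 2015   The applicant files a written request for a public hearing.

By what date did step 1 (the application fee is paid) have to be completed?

Step 1 runs from Dec 5, 2014, when the application is submitted. 30 days after Dec 5, 2014 is Jan 4, 2015.

Jan 4, 2015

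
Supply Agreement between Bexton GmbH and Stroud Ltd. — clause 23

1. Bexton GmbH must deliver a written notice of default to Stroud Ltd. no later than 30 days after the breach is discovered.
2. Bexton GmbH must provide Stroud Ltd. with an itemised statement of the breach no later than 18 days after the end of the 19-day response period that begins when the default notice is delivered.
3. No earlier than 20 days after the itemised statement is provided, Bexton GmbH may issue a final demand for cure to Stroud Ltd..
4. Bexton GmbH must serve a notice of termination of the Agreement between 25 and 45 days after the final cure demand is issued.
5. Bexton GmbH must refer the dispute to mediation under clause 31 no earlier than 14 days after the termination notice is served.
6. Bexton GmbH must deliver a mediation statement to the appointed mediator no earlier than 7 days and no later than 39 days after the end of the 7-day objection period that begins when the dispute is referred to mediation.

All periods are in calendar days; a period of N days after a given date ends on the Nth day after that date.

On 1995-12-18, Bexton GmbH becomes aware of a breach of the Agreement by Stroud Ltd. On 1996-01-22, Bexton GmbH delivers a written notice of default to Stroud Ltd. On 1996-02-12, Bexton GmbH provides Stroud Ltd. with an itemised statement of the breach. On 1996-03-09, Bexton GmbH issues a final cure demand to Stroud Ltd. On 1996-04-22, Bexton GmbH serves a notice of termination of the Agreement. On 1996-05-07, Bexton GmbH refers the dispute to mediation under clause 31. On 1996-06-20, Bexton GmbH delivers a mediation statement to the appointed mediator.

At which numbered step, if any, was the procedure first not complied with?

Step 1 — counting 30 days from 1995-12-18 (when the breach is discovered) gives a deadline of 1996-01-17; done 1996-01-22 — 5 days late.

Step 1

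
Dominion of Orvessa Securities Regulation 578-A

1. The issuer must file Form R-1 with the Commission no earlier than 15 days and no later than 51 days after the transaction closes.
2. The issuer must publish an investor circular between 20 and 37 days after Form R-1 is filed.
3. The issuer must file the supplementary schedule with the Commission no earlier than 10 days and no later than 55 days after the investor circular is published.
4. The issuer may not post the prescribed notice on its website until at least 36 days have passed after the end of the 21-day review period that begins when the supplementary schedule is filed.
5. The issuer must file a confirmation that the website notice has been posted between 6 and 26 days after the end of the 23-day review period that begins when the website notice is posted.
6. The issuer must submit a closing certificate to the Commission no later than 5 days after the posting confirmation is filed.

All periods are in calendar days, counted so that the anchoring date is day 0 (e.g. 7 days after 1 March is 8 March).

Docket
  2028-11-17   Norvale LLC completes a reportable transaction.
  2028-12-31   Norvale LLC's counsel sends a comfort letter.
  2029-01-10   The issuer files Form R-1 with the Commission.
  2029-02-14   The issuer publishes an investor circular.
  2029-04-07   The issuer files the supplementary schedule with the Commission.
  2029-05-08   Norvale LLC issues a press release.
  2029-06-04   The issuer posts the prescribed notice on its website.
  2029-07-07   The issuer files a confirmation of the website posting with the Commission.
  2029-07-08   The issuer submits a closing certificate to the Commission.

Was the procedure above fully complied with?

No

Step 1: the window is 15–51 days after 2028-11-17 (when the transaction closes), so 2028-12-02 through 2029-01-07; 2029-01-10 is 3 days past the end of the window.
That is the first point of non-compliance.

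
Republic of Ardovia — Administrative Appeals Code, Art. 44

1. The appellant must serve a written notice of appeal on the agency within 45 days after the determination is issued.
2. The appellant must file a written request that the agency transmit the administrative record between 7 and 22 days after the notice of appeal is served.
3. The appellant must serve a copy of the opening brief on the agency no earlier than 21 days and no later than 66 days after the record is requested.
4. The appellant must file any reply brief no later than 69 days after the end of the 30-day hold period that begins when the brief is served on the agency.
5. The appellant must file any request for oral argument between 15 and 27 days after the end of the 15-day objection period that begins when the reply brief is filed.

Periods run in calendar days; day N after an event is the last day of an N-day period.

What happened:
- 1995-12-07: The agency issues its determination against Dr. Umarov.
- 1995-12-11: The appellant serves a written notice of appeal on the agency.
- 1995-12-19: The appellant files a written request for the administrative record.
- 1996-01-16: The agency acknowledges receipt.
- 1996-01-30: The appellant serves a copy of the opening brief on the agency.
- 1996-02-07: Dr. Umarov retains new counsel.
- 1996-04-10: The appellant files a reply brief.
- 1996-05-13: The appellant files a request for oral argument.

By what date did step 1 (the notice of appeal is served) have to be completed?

1996-01-21

Step 1 runs from 1995-12-07, when the determination is issued. 45 days after 1995-12-07 is 1996-01-21.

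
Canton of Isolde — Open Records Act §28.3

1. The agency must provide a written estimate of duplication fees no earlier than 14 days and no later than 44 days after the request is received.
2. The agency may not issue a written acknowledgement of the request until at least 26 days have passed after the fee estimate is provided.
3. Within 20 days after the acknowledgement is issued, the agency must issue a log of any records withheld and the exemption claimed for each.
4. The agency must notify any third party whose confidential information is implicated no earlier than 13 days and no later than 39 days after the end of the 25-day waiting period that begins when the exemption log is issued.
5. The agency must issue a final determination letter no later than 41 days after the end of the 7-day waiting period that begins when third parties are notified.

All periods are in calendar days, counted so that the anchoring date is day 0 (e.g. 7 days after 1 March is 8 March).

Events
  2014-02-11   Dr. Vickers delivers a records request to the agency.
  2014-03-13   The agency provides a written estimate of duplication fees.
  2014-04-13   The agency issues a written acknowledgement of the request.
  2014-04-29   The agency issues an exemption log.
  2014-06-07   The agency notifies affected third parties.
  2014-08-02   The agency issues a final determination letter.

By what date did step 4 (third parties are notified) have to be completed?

The exemption log is issued on 2014-04-29; the 25-day waiting period therefore ends 2014-05-24, and step 4 runs from that date. The window is 13–39 days after 2014-05-24; it closes on 2014-07-02.

2014-07-02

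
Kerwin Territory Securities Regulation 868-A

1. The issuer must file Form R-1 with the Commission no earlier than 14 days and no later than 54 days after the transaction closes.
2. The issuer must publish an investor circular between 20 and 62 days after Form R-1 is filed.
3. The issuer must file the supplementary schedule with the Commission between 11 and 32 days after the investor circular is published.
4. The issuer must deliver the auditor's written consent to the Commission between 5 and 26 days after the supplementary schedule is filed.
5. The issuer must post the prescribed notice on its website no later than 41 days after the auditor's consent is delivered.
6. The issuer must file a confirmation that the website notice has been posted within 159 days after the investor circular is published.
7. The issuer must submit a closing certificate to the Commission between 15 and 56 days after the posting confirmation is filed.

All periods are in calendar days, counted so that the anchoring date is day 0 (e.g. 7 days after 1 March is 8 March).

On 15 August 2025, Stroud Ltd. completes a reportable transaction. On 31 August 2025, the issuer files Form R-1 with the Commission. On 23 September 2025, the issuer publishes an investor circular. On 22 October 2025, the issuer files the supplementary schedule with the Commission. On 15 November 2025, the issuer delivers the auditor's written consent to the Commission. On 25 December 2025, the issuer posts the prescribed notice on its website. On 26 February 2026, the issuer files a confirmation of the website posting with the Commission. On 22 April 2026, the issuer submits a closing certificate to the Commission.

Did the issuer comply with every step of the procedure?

Yes

Step 1 — 14 and 54 days from 15 August 2025 (when the transaction closes) are 29 August 2025 and 8 October 2025 respectively; done 31 August 2025, which is between those dates.
Step 2 — 20 and 62 days from 31 August 2025 (when Form R-1 is filed) are 20 September 2025 and 1 November 2025 respectively; done 23 September 2025, which is between those dates.
Step 3 — 11 and 32 days from 23 September 2025 (when the investor circular is published) are 4 October 2025 and 25 October 2025 respectively; done 22 October 2025, which is between those dates.
Step 4 — 5 and 26 days from 22 October 2025 (when the supplementary schedule is filed) are 27 October 2025 and 17 November 2025 respectively; done 15 November 2025 — within the window.
Step 5 — counting 41 days from 15 November 2025 (when the auditor's consent is delivered) gives a deadline of 26 December 2025; completed 25 December 2025, before the deadline.
Step 6 — counting 159 days from 23 September 2025 (when the investor circular is published) gives a deadline of 1 March 2026; done 26 February 2026 — timely.
Step 7 — 15 and 56 days from 26 February 2026 (when the posting confirmation is filed) are 13 March 2026 and 23 April 2026 respectively; 22 April 2026 falls inside that range.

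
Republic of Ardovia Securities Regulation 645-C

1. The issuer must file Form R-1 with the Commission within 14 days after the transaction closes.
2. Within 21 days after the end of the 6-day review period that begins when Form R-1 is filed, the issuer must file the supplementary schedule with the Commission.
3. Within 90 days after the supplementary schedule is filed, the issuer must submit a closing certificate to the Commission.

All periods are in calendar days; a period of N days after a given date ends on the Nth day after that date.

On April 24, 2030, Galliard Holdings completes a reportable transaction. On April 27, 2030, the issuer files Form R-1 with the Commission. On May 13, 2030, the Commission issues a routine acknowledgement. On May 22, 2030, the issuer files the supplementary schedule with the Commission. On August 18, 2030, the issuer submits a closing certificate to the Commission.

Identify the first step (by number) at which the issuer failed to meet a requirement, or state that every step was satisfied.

Step 1: 14 days after April 24, 2030 (when the transaction closes) is May 8, 2030; done April 27, 2030 — timely.
Step 2: 21 days after May 3, 2030 (end of the 6-day review period, which began when Form R-1 is filed on April 27, 2030) is May 24, 2030; May 22, 2030 is within that limit.
Step 3: 90 days after May 22, 2030 (when the supplementary schedule is filed) is August 20, 2030; completed August 18, 2030, before the deadline.

None — every step was satisfied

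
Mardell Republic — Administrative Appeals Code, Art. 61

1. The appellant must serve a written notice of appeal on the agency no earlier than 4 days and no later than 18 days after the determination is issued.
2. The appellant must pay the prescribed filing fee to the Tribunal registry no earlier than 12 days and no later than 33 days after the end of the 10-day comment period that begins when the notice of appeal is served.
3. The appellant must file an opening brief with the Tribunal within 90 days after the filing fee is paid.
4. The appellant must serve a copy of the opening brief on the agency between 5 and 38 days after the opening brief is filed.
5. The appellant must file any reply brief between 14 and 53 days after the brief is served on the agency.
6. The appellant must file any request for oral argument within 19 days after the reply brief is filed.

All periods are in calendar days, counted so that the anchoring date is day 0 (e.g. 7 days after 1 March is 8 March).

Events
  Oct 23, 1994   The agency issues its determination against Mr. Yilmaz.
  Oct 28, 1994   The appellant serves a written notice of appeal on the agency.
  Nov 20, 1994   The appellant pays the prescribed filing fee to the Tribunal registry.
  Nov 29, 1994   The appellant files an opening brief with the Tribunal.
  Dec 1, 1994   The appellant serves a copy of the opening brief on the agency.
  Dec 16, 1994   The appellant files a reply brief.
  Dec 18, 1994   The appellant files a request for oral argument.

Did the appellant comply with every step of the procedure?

No

(1) the permitted window runs from Oct 23, 1994 + 4 = Oct 27, 1994 to Oct 23, 1994 + 18 = Nov 10, 1994; done Oct 28, 1994 — within the window.
(2) the permitted window runs from Nov 7, 1994 + 12 = Nov 19, 1994 to Nov 7, 1994 + 33 = Dec 10, 1994; done Nov 20, 1994, which is between those dates.
(3) due by Nov 20, 1994 + 90 days = Feb 18, 1995; completed Nov 29, 1994, before the deadline.
(4) the permitted window runs from Nov 29, 1994 + 5 = Dec 4, 1994 to Nov 29, 1994 + 38 = Jan 6, 1995; done Dec 1, 1994 — 3 days before the window opened.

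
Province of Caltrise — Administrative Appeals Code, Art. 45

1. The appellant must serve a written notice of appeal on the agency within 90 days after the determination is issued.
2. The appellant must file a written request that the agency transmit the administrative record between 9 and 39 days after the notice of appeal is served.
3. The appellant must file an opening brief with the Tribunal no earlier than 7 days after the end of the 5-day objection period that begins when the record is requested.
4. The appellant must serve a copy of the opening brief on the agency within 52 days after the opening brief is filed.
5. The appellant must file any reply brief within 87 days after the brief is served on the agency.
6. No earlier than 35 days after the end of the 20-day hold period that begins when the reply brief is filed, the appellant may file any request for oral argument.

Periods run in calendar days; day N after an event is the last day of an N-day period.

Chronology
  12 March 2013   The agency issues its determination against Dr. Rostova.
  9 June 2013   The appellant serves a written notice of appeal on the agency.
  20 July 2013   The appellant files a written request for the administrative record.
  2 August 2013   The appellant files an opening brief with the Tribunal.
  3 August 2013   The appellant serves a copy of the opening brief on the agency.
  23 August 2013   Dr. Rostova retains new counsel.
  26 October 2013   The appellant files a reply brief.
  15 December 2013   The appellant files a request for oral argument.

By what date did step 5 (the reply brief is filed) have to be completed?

29 October 2013

Step 5 runs from 3 August 2013, when the brief is served on the agency. 87 days after 3 August 2013 is 29 October 2013.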